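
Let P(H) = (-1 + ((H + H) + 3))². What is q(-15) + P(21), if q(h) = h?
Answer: 1921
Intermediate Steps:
P(H) = (2 + 2*H)² (P(H) = (-1 + (2*H + 3))² = (-1 + (3 + 2*H))² = (2 + 2*H)²)
q(-15) + P(21) = -15 + 4*(1 + 21)² = -15 + 4*22² = -15 + 4*484 = -15 + 1936 = 1921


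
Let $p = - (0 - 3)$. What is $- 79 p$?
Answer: $-237$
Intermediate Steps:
$p = 3$ ($p = \left(-1\right) \left(-3\right) = 3$)
$- 79 p = \left(-79\right) 3 = -237$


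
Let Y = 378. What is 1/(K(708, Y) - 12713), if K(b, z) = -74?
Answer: -1/12787 ≈ -7.8204e-5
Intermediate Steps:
1/(K(708, Y) - 12713) = 1/(-74 - 12713) = 1/(-12787) = -1/12787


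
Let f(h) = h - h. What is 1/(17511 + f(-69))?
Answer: 1/17511 ≈ 5.7107e-5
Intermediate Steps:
f(h) = 0
1/(17511 + f(-69)) = 1/(17511 + 0) = 1/17511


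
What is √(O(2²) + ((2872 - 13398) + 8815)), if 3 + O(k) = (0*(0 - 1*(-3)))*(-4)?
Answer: I*√1714 ≈ 41.401*I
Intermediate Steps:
O(k) = -3 (O(k) = -3 + (0*(0 - 1*(-3)))*(-4) = -3 + (0*(0 + 3))*(-4) = -3 + (0*3)*(-4) = -3 + 0*(-4) = -3 + 0 = -3)
√(O(2²) + ((2872 - 13398) + 8815)) = √(-3 + ((2872 - 13398) + 8815)) = √(-3 + (-10526 + 8815)) = √(-3 - 1711) = √(-1714) = I*√1714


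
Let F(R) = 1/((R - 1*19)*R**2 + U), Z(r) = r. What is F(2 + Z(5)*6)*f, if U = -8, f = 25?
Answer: 25/13304 ≈ 0.0018791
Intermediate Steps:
F(R) = 1/(-8 + R**2*(-19 + R)) (F(R) = 1/((R - 1*19)*R**2 - 8) = 1/((R - 19)*R**2 - 8) = 1/((-19 + R)*R**2 - 8) = 1/(R**2*(-19 + R) - 8) = 1/(-8 + R**2*(-19 + R)))
F(2 + Z(5)*6)*f = 25/(-8 + (2 + 5*6)**3 - 19*(2 + 5*6)**2) = 25/(-8 + (2 + 30)**3 - 19*(2 + 30)**2) = 25/(-8 + 32**3 - 19*32**2) = 25/(-8 + 32768 - 19*1024) = 25/(-8 + 32768 - 19456) = 25/13304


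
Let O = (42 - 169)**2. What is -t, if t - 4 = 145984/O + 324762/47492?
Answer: -7617576149/382999234 ≈ -19.889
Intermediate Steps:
O = 16129 (O = (-127)**2 = 16129)
t = 7617576149/382999234 (t = 4 + (145984/16129 + 324762/47492) = 4 + (145984*(1/16129) + 324762*(1/47492)) = 4 + (145984/16129 + 162381/23746) = 4 + 6085579213/382999234 = 7617576149/382999234 ≈ 19.889)
-t = -1*7617576149/382999234 = -7617576149/382999234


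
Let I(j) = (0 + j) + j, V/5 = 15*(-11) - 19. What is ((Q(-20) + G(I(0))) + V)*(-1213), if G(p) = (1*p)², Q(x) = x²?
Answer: 630760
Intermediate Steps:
V = -920 (V = 5*(15*(-11) - 19) = 5*(-165 - 19) = 5*(-184) = -920)
I(j) = 2*j (I(j) = j + j = 2*j)
G(p) = p²
((Q(-20) + G(I(0))) + V)*(-1213) = (((-20)² + (2*0)²) - 920)*(-1213) = ((400 + 0²) - 920)*(-1213) = ((400 + 0) - 920)*(-1213) = (400 - 920)*(-1213) = -520*(-1213) = 630760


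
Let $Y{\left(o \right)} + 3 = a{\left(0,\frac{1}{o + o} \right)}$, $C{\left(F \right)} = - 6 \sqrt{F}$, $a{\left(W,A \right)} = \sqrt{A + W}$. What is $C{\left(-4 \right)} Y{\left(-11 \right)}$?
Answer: $36 i + \frac{6 \sqrt{22}}{11} \approx 2.5584 + 36.0 i$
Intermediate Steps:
$Y{\left(o \right)} = -3 + \frac{\sqrt{2} \sqrt{\frac{1}{o}}}{2}$ ($Y{\left(o \right)} = -3 + \sqrt{\frac{1}{o + o} + 0} = -3 + \sqrt{\frac{1}{2 o} + 0} = -3 + \sqrt{\frac{1}{2 o}} = -3 + \frac{\sqrt{2} \sqrt{\frac{1}{o}}}{2}$)
$C{\left(-4 \right)} Y{\left(-11 \right)} = - 6 \sqrt{-4} \left(-3 + \frac{\sqrt{2} \sqrt{\frac{1}{-11}}}{2}\right) = - 6 \cdot 2 i \left(-3 + \frac{\sqrt{2} \sqrt{- \frac{1}{11}}}{2}\right) = - 12 i \left(-3 + \frac{\sqrt{2} \frac{i \sqrt{11}}{11}}{2}\right) = - 12 i \left(-3 + \frac{i \sqrt{22}}{22}\right)$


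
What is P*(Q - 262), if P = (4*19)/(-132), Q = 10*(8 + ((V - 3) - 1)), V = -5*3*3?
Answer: 4256/11 ≈ 386.91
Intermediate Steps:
V = -45 (V = -15*3 = -45)
Q = -410 (Q = 10*(8 + ((-45 - 3) - 1)) = 10*(8 + (-48 - 1)) = 10*(8 - 49) = 10*(-41) = -410)
P = -19/33 (P = 76*(-1/132) = -19/33 ≈ -0.57576)
P*(Q - 262) = -19*(-410 - 262)/33 = -19/33*(-672) = 4256/11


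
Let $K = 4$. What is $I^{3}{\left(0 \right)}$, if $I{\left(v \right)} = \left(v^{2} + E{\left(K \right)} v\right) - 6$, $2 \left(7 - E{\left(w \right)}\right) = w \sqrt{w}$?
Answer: $-216$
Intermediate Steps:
$E{\left(w \right)} = 7 - \frac{w^{\frac{3}{2}}}{2}$ ($E{\left(w \right)} = 7 - \frac{w \sqrt{w}}{2} = 7 - \frac{w^{\frac{3}{2}}}{2}$)
$I{\left(v \right)} = -6 + v^{2} + 3 v$ ($I{\left(v \right)} = \left(v^{2} + \left(7 - \frac{4^{\frac{3}{2}}}{2}\right) v\right) - 6 = \left(v^{2} + \left(7 - 4\right) v\right) - 6 = \left(v^{2} + 3 v\right) - 6 = -6 + v^{2} + 3 v$)
$I^{3}{\left(0 \right)} = \left(-6 + 0^{2} + 3 \cdot 0\right)^{3} = \left(-6 + 0 + 0\right)^{3} = \left(-6\right)^{3} = -216$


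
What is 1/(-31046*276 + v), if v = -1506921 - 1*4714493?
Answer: -1/14790110 ≈ -6.7613e-8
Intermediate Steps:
v = -6221414 (v = -1506921 - 4714493 = -6221414)
1/(-31046*276 + v) = 1/(-31046*276 - 6221414) = 1/(-8568696 - 6221414) = 1/(-14790110) = -1/14790110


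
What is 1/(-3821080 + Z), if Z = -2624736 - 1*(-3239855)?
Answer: -1/3205961 ≈ -3.1192e-7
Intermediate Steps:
Z = 615119 (Z = -2624736 + 3239855 = 615119)
1/(-3821080 + Z) = 1/(-3821080 + 615119) = 1/(-3205961) = -1/3205961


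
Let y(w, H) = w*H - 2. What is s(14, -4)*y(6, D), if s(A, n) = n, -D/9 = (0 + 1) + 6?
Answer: 1520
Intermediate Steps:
D = -63 (D = -9*((0 + 1) + 6) = -9*(1 + 6) = -9*7 = -63)
y(w, H) = -2 + H*w (y(w, H) = H*w - 2 = -2 + H*w)
s(14, -4)*y(6, D) = -4*(-2 - 63*6) = -4*(-2 - 378) = -4*(-380) = 1520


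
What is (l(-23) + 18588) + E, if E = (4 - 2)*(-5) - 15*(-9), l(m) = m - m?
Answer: 18713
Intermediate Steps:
l(m) = 0
E = 125 (E = 2*(-5) + 135 = -10 + 135 = 125)
(l(-23) + 18588) + E = (0 + 18588) + 125 = 18588 + 125 = 18713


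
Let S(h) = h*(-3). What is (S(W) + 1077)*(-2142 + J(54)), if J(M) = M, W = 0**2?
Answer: -2248776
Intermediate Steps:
W = 0
S(h) = -3*h
(S(W) + 1077)*(-2142 + J(54)) = (-3*0 + 1077)*(-2142 + 54) = (0 + 1077)*(-2088) = 1077*(-2088) = -2248776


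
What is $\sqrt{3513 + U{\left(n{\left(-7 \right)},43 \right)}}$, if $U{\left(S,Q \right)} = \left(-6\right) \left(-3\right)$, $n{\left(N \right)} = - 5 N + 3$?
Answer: $\sqrt{3531} \approx 59.422$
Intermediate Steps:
$n{\left(N \right)} = 3 - 5 N$
$U{\left(S,Q \right)} = 18$
$\sqrt{3513 + U{\left(n{\left(-7 \right)},43 \right)}} = \sqrt{3513 + 18} = \sqrt{3531}$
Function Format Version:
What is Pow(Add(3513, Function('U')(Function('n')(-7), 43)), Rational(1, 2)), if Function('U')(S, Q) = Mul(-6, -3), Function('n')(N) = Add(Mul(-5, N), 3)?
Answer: Pow(3531, Rational(1, 2)) ≈ 59.422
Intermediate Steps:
Function('n')(N) = Add(3, Mul(-5, N))
Function('U')(S, Q) = 18
Pow(Add(3513, Function('U')(Function('n')(-7), 43)), Rational(1, 2)) = Pow(Add(3513, 18), Rational(1, 2)) = Pow(3531, Rational(1, 2))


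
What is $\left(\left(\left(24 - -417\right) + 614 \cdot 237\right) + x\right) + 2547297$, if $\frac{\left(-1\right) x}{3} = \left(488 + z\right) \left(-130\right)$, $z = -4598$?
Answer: $1090356$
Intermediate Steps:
$x = -1602900$ ($x = - 3 \left(488 - 4598\right) \left(-130\right) = - 3 \left(\left(-4110\right) \left(-130\right)\right) = \left(-3\right) 534300 = -1602900$)
$\left(\left(\left(24 - -417\right) + 614 \cdot 237\right) + x\right) + 2547297 = \left(\left(\left(24 - -417\right) + 614 \cdot 237\right) - 1602900\right) + 2547297 = \left(\left(\left(24 + 417\right) + 145518\right) - 1602900\right) + 2547297 = \left(\left(441 + 145518\right) - 1602900\right) + 2547297 = \left(145959 - 1602900\right) + 2547297 = -1456941 + 2547297 = 1090356$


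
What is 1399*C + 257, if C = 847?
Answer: 1185210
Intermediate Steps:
1399*C + 257 = 1399*847 + 257 = 1184953 + 257 = 1185210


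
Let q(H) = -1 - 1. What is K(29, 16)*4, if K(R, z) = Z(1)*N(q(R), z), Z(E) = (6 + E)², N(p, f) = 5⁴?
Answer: 122500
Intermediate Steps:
q(H) = -2
N(p, f) = 625
K(R, z) = 30625 (K(R, z) = (6 + 1)²*625 = 7²*625 = 49*625 = 30625)
K(29, 16)*4 = 30625*4 = 122500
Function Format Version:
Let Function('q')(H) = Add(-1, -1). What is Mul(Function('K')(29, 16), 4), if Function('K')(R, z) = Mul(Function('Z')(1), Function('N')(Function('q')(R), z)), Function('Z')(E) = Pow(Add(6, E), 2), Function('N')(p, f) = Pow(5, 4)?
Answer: 122500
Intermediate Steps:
Function('q')(H) = -2
Function('N')(p, f) = 625
Function('K')(R, z) = 30625 (Function('K')(R, z) = Mul(Pow(Add(6, 1), 2), 625) = Mul(Pow(7, 2), 625) = Mul(49, 625) = 30625)
Mul(Function('K')(29, 16), 4) = Mul(30625, 4) = 122500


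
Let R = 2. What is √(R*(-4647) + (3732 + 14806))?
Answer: 2*√2311 ≈ 96.146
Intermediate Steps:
√(R*(-4647) + (3732 + 14806)) = √(2*(-4647) + (3732 + 14806)) = √(-9294 + 18538) = √9244 = 2*√2311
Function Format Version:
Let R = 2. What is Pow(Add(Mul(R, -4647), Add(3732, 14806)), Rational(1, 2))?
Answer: Mul(2, Pow(2311, Rational(1, 2))) ≈ 96.146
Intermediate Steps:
Pow(Add(Mul(R, -4647), Add(3732, 14806)), Rational(1, 2)) = Pow(Add(Mul(2, -4647), Add(3732, 14806)), Rational(1, 2)) = Pow(Add(-9294, 18538), Rational(1, 2)) = Pow(9244, Rational(1, 2)) = Mul(2, Pow(2311, Rational(1, 2)))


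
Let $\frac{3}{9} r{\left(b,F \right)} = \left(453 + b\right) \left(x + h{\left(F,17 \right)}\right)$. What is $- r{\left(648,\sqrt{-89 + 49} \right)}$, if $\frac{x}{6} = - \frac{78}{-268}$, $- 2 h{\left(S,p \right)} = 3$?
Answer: $- \frac{108999}{134} \approx -813.43$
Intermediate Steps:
$h{\left(S,p \right)} = - \frac{3}{2}$ ($h{\left(S,p \right)} = \left(- \frac{1}{2}\right) 3 = - \frac{3}{2}$)
$x = \frac{117}{67}$ ($x = 6 \left(- \frac{78}{-268}\right) = 6 \left(\left(-78\right) \left(- \frac{1}{268}\right)\right) = 6 \cdot \frac{39}{134} = \frac{117}{67} \approx 1.7463$)
$r{\left(b,F \right)} = \frac{44847}{134} + \frac{99 b}{134}$ ($r{\left(b,F \right)} = 3 \left(453 + b\right) \left(\frac{117}{67} - \frac{3}{2}\right) = 3 \left(453 + b\right) \frac{33}{134} = 3 \left(\frac{14949}{134} + \frac{33 b}{134}\right) = \frac{44847}{134} + \frac{99 b}{134}$)
$- r{\left(648,\sqrt{-89 + 49} \right)} = - (\frac{44847}{134} + \frac{99}{134} \cdot 648) = - (\frac{44847}{134} + \frac{32076}{67}) = \left(-1\right) \frac{108999}{134} = - \frac{108999}{134}$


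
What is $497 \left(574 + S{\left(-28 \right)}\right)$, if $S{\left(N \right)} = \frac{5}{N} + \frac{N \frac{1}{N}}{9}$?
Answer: $\frac{10268801}{36} \approx 2.8524 \cdot 10^{5}$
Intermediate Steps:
$S{\left(N \right)} = \frac{1}{9} + \frac{5}{N}$ ($S{\left(N \right)} = \frac{5}{N} + 1 \cdot \frac{1}{9} = \frac{5}{N} + \frac{1}{9} = \frac{1}{9} + \frac{5}{N}$)
$497 \left(574 + S{\left(-28 \right)}\right) = 497 \left(574 + \frac{45 - 28}{9 \left(-28\right)}\right) = 497 \left(574 + \frac{1}{9} \left(- \frac{1}{28}\right) 17\right) = 497 \left(574 - \frac{17}{252}\right) = 497 \cdot \frac{144631}{252} = \frac{10268801}{36}$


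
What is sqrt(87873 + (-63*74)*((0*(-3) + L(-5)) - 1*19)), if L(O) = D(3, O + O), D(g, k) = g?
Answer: sqrt(162465) ≈ 403.07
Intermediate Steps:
L(O) = 3
sqrt(87873 + (-63*74)*((0*(-3) + L(-5)) - 1*19)) = sqrt(87873 + (-63*74)*((0*(-3) + 3) - 1*19)) = sqrt(87873 - 4662*((0 + 3) - 19)) = sqrt(87873 - 4662*(3 - 19)) = sqrt(87873 - 4662*(-16)) = sqrt(87873 + 74592) = sqrt(162465)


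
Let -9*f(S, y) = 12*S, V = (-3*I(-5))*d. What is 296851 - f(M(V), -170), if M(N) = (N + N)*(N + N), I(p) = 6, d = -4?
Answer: 324499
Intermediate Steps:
V = 72 (V = -3*6*(-4) = -18*(-4) = 72)
M(N) = 4*N**2 (M(N) = (2*N)*(2*N) = 4*N**2)
f(S, y) = -4*S/3
296851 - f(M(V), -170) = 296851 - (-4)*4*72**2/3 = 296851 - (-4)*4*5184/3 = 296851 - (-4)*20736/3 = 296851 - 1*(-27648) = 296851 + 27648 = 324499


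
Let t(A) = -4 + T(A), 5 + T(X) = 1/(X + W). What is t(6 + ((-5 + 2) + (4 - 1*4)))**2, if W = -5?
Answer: 361/4 ≈ 90.250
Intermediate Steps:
T(X) = -5 + 1/(-5 + X) (T(X) = -5 + 1/(X - 5) = -5 + 1/(-5 + X))
t(A) = -4 + (26 - 5*A)/(-5 + A)
t(6 + ((-5 + 2) + (4 - 1*4)))**2 = ((46 - 9*(6 + ((-5 + 2) + (4 - 1*4))))/(-5 + (6 + ((-5 + 2) + (4 - 1*4)))))**2 = ((46 - 9*(6 + (-3 + (4 - 4))))/(-5 + (6 + (-3 + (4 - 4)))))**2 = ((46 - 9*(6 + (-3 + 0)))/(-5 + (6 + (-3 + 0))))**2 = ((46 - 9*(6 - 3))/(-5 + (6 - 3)))**2 = ((46 - 9*3)/(-5 + 3))**2 = ((46 - 27)/(-2))**2 = (-1/2*19)**2 = (-19/2)**2 = 361/4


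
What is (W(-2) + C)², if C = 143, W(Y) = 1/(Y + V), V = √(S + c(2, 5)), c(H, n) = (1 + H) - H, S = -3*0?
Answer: 20164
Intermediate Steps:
S = 0
c(H, n) = 1
V = 1 (V = √(0 + 1) = √1 = 1)
W(Y) = 1/(1 + Y) (W(Y) = 1/(Y + 1) = 1/(1 + Y))
(W(-2) + C)² = (1/(1 - 2) + 143)² = (1/(-1) + 143)² = (-1 + 143)² = 142² = 20164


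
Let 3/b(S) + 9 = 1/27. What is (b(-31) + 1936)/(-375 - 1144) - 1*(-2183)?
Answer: 801998003/367598 ≈ 2181.7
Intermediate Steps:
b(S) = -81/242 (b(S) = 3/(-9 + 1/27) = 3/(-242/27) = 3*(-27/242) = -81/242)
(b(-31) + 1936)/(-375 - 1144) - 1*(-2183) = (-81/242 + 1936)/(-375 - 1144) - 1*(-2183) = (468431/242)/(-1519) + 2183 = (468431/242)*(-1/1519) + 2183 = -468431/367598 + 2183 = 801998003/367598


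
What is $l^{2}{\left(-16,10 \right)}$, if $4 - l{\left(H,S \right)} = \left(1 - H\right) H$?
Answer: $76176$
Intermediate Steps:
$l{\left(H,S \right)} = 4 - H \left(1 - H\right)$ ($l{\left(H,S \right)} = 4 - \left(1 - H\right) H = 4 - H \left(1 - H\right)$)
$l^{2}{\left(-16,10 \right)} = \left(4 + \left(-16\right)^{2} - -16\right)^{2} = \left(4 + 256 + 16\right)^{2} = 276^{2} = 76176$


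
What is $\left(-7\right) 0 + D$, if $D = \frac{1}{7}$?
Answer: $\frac{1}{7} \approx 0.14286$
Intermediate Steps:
$D = \frac{1}{7} \approx 0.14286$
$\left(-7\right) 0 + D = \left(-7\right) 0 + \frac{1}{7} = 0 + \frac{1}{7} = \frac{1}{7}$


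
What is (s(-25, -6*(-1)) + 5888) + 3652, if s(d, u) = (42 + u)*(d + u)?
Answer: 8628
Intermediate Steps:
(s(-25, -6*(-1)) + 5888) + 3652 = (((-6*(-1))**2 + 42*(-25) + 42*(-6*(-1)) - (-150)*(-1)) + 5888) + 3652 = ((6**2 - 1050 + 42*6 - 25*6) + 5888) + 3652 = ((36 - 1050 + 252 - 150) + 5888) + 3652 = (-912 + 5888) + 3652 = 4976 + 3652 = 8628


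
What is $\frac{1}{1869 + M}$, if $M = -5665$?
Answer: $- \frac{1}{3796} \approx -0.00026344$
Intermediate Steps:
$\frac{1}{1869 + M} = \frac{1}{1869 - 5665} = \frac{1}{-3796} = - \frac{1}{3796}$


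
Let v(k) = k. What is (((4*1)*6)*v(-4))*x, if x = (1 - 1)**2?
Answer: 0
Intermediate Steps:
x = 0 (x = 0**2 = 0)
(((4*1)*6)*v(-4))*x = (((4*1)*6)*(-4))*0 = ((4*6)*(-4))*0 = (24*(-4))*0 = -96*0 = 0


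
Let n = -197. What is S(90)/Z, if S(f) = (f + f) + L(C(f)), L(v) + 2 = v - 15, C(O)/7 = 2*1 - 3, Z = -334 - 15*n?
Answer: 156/2621 ≈ 0.059519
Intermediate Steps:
Z = 2621 (Z = -334 - 15*(-197) = -334 + 2955 = 2621)
C(O) = -7 (C(O) = 7*(2*1 - 3) = 7*(2 - 3) = 7*(-1) = -7)
L(v) = -17 + v (L(v) = -2 + (v - 15) = -2 + (-15 + v) = -17 + v)
S(f) = -24 + 2*f (S(f) = (f + f) + (-17 - 7) = 2*f - 24 = -24 + 2*f)
S(90)/Z = (-24 + 2*90)/2621 = (-24 + 180)*(1/2621) = 156*(1/2621) = 156/2621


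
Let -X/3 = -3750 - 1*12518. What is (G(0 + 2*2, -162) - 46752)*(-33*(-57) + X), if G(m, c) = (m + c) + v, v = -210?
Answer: -2388277200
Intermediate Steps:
X = 48804 (X = -3*(-3750 - 1*12518) = -3*(-3750 - 12518) = -3*(-16268) = 48804)
G(m, c) = -210 + c + m (G(m, c) = (m + c) - 210 = (c + m) - 210 = -210 + c + m)
(G(0 + 2*2, -162) - 46752)*(-33*(-57) + X) = ((-210 - 162 + (0 + 2*2)) - 46752)*(-33*(-57) + 48804) = ((-210 - 162 + (0 + 4)) - 46752)*(1881 + 48804) = ((-210 - 162 + 4) - 46752)*50685 = (-368 - 46752)*50685 = -47120*50685 = -2388277200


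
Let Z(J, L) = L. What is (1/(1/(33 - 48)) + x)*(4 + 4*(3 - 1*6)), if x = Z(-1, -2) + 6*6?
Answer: -152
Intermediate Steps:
x = 34 (x = -2 + 6*6 = -2 + 36 = 34)
(1/(1/(33 - 48)) + x)*(4 + 4*(3 - 1*6)) = (1/(1/(33 - 48)) + 34)*(4 + 4*(3 - 1*6)) = (1/(1/(-15)) + 34)*(4 + 4*(3 - 6)) = (1/(-1/15) + 34)*(4 + 4*(-3)) = (-15 + 34)*(4 - 12) = 19*(-8) = -152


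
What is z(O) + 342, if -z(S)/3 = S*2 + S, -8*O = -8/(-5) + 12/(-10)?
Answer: 6849/20 ≈ 342.45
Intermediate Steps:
O = -1/20 (O = -(-8/(-5) + 12/(-10))/8 = -(-8*(-⅕) + 12*(-⅒))/8 = -(8/5 - 6/5)/8 = -⅛*⅖ = -1/20 ≈ -0.050000)
z(S) = -9*S (z(S) = -3*(S*2 + S) = -3*(2*S + S) = -9*S)
z(O) + 342 = -9*(-1/20) + 342 = 9/20 + 342 = 6849/20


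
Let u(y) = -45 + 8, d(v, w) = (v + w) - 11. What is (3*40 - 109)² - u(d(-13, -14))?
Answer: 158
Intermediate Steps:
d(v, w) = -11 + v + w
u(y) = -37
(3*40 - 109)² - u(d(-13, -14)) = (3*40 - 109)² - 1*(-37) = (120 - 109)² + 37 = 11² + 37 = 121 + 37 = 158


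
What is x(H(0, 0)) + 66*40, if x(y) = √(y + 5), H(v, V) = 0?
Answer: 2640 + √5 ≈ 2642.2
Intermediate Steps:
x(y) = √(5 + y)
x(H(0, 0)) + 66*40 = √(5 + 0) + 66*40 = √5 + 2640 = 2640 + √5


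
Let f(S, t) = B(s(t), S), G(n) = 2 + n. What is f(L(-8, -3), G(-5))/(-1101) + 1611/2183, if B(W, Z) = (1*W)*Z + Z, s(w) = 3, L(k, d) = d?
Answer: 599969/801161 ≈ 0.74887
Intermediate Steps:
B(W, Z) = Z + W*Z (B(W, Z) = W*Z + Z = Z + W*Z)
f(S, t) = 4*S (f(S, t) = S*(1 + 3) = S*4 = 4*S)
f(L(-8, -3), G(-5))/(-1101) + 1611/2183 = (4*(-3))/(-1101) + 1611/2183 = -12*(-1/1101) + 1611*(1/2183) = 4/367 + 1611/2183 = 599969/801161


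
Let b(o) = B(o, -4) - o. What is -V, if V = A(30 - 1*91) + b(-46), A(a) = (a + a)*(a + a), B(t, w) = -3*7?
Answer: -14909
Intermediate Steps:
B(t, w) = -21
A(a) = 4*a² (A(a) = (2*a)*(2*a) = 4*a²)
b(o) = -21 - o
V = 14909 (V = 4*(30 - 1*91)² + (-21 - 1*(-46)) = 4*(30 - 91)² + (-21 + 46) = 4*(-61)² + 25 = 4*3721 + 25 = 14884 + 25 = 14909)
-V = -1*14909 = -14909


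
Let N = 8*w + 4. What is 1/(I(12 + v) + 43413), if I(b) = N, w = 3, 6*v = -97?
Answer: 1/43441 ≈ 2.3020e-5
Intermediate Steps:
v = -97/6 (v = (⅙)*(-97) = -97/6 ≈ -16.167)
N = 28 (N = 8*3 + 4 = 24 + 4 = 28)
I(b) = 28
1/(I(12 + v) + 43413) = 1/(28 + 43413) = 1/43441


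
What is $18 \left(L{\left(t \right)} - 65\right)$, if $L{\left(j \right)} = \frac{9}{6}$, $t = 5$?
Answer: $-1143$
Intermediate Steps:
$L{\left(j \right)} = \frac{3}{2}$ ($L{\left(j \right)} = 9 \cdot \frac{1}{6} = \frac{3}{2}$)
$18 \left(L{\left(t \right)} - 65\right) = 18 \left(\frac{3}{2} - 65\right) = 18 \left(- \frac{127}{2}\right) = -1143$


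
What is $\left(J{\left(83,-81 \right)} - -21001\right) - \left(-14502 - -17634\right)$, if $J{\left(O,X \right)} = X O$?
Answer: $11146$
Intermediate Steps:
$J{\left(O,X \right)} = O X$
$\left(J{\left(83,-81 \right)} - -21001\right) - \left(-14502 - -17634\right) = \left(83 \left(-81\right) - -21001\right) - \left(-14502 - -17634\right) = \left(-6723 + 21001\right) - \left(-14502 + 17634\right) = 14278 - 3132 = 11146$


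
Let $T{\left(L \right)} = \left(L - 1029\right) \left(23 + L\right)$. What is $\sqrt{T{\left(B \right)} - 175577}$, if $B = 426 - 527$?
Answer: $i \sqrt{87437} \approx 295.7 i$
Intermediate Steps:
$B = -101$
$T{\left(L \right)} = \left(-1029 + L\right) \left(23 + L\right)$
$\sqrt{T{\left(B \right)} - 175577} = \sqrt{\left(-23667 + \left(-101\right)^{2} - -101606\right) - 175577} = \sqrt{\left(-23667 + 10201 + 101606\right) - 175577} = \sqrt{88140 - 175577} = \sqrt{-87437} = i \sqrt{87437}$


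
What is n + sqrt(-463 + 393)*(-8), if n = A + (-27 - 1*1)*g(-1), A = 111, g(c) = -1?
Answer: 139 - 8*I*sqrt(70) ≈ 139.0 - 66.933*I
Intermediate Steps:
n = 139 (n = 111 + (-27 - 1*1)*(-1) = 111 + (-27 - 1)*(-1) = 111 - 28*(-1) = 111 + 28 = 139)
n + sqrt(-463 + 393)*(-8) = 139 + sqrt(-463 + 393)*(-8) = 139 + sqrt(-70)*(-8) = 139 + (I*sqrt(70))*(-8) = 139 - 8*I*sqrt(70)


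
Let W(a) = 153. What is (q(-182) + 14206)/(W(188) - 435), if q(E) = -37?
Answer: -4723/94 ≈ -50.245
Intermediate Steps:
(q(-182) + 14206)/(W(188) - 435) = (-37 + 14206)/(153 - 435) = 14169/(-282) = 14169*(-1/282) = -4723/94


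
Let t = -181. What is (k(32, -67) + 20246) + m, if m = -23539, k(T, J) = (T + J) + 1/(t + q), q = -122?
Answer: -1008385/303 ≈ -3328.0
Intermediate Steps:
k(T, J) = -1/303 + J + T (k(T, J) = (T + J) + 1/(-181 - 122) = (J + T) + 1/(-303) = (J + T) - 1/303 = -1/303 + J + T)
(k(32, -67) + 20246) + m = ((-1/303 - 67 + 32) + 20246) - 23539 = (-10606/303 + 20246) - 23539 = 6123932/303 - 23539 = -1008385/303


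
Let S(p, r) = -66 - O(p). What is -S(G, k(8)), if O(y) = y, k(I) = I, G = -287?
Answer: -221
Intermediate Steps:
S(p, r) = -66 - p
-S(G, k(8)) = -(-66 - 1*(-287)) = -(-66 + 287) = -1*221 = -221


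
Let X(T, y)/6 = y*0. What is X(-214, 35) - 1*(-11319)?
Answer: 11319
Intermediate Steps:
X(T, y) = 0 (X(T, y) = 6*(y*0) = 6*0 = 0)
X(-214, 35) - 1*(-11319) = 0 - 1*(-11319) = 0 + 11319 = 11319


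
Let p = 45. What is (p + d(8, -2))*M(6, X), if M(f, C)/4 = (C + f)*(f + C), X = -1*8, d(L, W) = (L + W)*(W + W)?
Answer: 336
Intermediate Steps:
d(L, W) = 2*W*(L + W) (d(L, W) = (L + W)*(2*W) = 2*W*(L + W))
X = -8
M(f, C) = 4*(C + f)² (M(f, C) = 4*((C + f)*(f + C)) = 4*((C + f)*(C + f)) = 4*(C + f)²)
(p + d(8, -2))*M(6, X) = (45 + 2*(-2)*(8 - 2))*(4*(-8 + 6)²) = (45 + 2*(-2)*6)*(4*(-2)²) = (45 - 24)*(4*4) = 21*16 = 336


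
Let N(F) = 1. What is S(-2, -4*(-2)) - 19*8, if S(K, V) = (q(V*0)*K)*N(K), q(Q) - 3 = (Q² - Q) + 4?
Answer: -166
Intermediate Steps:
q(Q) = 7 + Q² - Q (q(Q) = 3 + ((Q² - Q) + 4) = 3 + (4 + Q² - Q) = 7 + Q² - Q)
S(K, V) = 7*K (S(K, V) = ((7 + (V*0)² - V*0)*K)*1 = ((7 + 0² - 1*0)*K)*1 = ((7 + 0 + 0)*K)*1 = (7*K)*1 = 7*K)
S(-2, -4*(-2)) - 19*8 = 7*(-2) - 19*8 = -14 - 152 = -166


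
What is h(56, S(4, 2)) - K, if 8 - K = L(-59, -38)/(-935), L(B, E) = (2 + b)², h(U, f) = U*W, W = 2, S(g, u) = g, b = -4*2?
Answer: 97204/935 ≈ 103.96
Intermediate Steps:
b = -8
h(U, f) = 2*U (h(U, f) = U*2 = 2*U)
L(B, E) = 36 (L(B, E) = (2 - 8)² = (-6)² = 36)
K = 7516/935 (K = 8 - 36/(-935) = 8 - 36*(-1)/935 = 8 - 1*(-36/935) = 8 + 36/935 = 7516/935 ≈ 8.0385)
h(56, S(4, 2)) - K = 2*56 - 1*7516/935 = 112 - 7516/935 = 97204/935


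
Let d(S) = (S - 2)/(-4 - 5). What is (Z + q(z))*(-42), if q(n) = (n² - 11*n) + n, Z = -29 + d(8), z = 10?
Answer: 1246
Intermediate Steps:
d(S) = 2/9 - S/9 (d(S) = (-2 + S)/(-9) = (-2 + S)*(-⅑) = 2/9 - S/9)
Z = -89/3 (Z = -29 + (2/9 - ⅑*8) = -29 + (2/9 - 8/9) = -29 - ⅔ = -89/3 ≈ -29.667)
q(n) = n² - 10*n
(Z + q(z))*(-42) = (-89/3 + 10*(-10 + 10))*(-42) = (-89/3 + 10*0)*(-42) = (-89/3 + 0)*(-42) = -89/3*(-42) = 1246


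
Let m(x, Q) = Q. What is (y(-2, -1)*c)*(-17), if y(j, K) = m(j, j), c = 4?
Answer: 136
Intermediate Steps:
y(j, K) = j
(y(-2, -1)*c)*(-17) = -2*4*(-17) = -8*(-17) = 136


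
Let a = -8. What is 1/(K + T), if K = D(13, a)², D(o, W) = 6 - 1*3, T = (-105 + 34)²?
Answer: 1/5050 ≈ 0.00019802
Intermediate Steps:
T = 5041 (T = (-71)² = 5041)
D(o, W) = 3 (D(o, W) = 6 - 3 = 3)
K = 9 (K = 3² = 9)
1/(K + T) = 1/(9 + 5041) = 1/5050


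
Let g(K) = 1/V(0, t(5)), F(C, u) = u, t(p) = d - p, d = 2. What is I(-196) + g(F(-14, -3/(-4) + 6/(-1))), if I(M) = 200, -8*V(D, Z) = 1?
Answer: 192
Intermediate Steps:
t(p) = 2 - p
V(D, Z) = -1/8 (V(D, Z) = -1/8*1 = -1/8)
g(K) = -8 (g(K) = 1/(-1/8) = -8)
I(-196) + g(F(-14, -3/(-4) + 6/(-1))) = 200 - 8 = 192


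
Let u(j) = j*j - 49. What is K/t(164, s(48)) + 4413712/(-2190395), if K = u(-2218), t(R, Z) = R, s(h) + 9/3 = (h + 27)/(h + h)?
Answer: 10774869593857/359224780 ≈ 29995.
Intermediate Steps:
u(j) = -49 + j**2 (u(j) = j**2 - 49 = -49 + j**2)
s(h) = -3 + (27 + h)/(2*h) (s(h) = -3 + (h + 27)/(h + h) = -3 + (27 + h)/((2*h)) = -3 + (27 + h)*(1/(2*h)) = -3 + (27 + h)/(2*h))
K = 4919475 (K = -49 + (-2218)**2 = -49 + 4919524 = 4919475)
K/t(164, s(48)) + 4413712/(-2190395) = 4919475/164 + 4413712/(-2190395) = 4919475*(1/164) + 4413712*(-1/2190395) = 4919475/164 - 4413712/2190395 = 10774869593857/359224780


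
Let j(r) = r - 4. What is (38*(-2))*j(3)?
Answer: 76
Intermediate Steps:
j(r) = -4 + r
(38*(-2))*j(3) = (38*(-2))*(-4 + 3) = -76*(-1) = 76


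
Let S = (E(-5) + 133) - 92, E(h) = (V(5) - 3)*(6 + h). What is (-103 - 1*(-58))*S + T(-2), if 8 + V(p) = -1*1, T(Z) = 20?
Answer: -1285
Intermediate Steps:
V(p) = -9 (V(p) = -8 - 1*1 = -8 - 1 = -9)
E(h) = -72 - 12*h (E(h) = (-9 - 3)*(6 + h) = -12*(6 + h) = -72 - 12*h)
S = 29 (S = ((-72 - 12*(-5)) + 133) - 92 = ((-72 + 60) + 133) - 92 = (-12 + 133) - 92 = 121 - 92 = 29)
(-103 - 1*(-58))*S + T(-2) = (-103 - 1*(-58))*29 + 20 = (-103 + 58)*29 + 20 = -45*29 + 20 = -1305 + 20 = -1285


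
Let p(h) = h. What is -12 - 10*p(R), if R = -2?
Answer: 8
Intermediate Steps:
-12 - 10*p(R) = -12 - 10*(-2) = -12 + 20 = 8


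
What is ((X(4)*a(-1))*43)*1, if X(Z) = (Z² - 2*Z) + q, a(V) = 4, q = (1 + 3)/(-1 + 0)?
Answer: 688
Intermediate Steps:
q = -4 (q = 4/(-1) = 4*(-1) = -4)
X(Z) = -4 + Z² - 2*Z (X(Z) = (Z² - 2*Z) - 4 = -4 + Z² - 2*Z)
((X(4)*a(-1))*43)*1 = (((-4 + 4² - 2*4)*4)*43)*1 = (((-4 + 16 - 8)*4)*43)*1 = ((4*4)*43)*1 = (16*43)*1 = 688*1 = 688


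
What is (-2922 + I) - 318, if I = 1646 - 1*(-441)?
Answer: -1153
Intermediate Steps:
I = 2087 (I = 1646 + 441 = 2087)
(-2922 + I) - 318 = (-2922 + 2087) - 318 = -835 - 318 = -1153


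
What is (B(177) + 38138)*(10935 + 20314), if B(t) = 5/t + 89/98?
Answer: 20673025660759/17346 ≈ 1.1918e+9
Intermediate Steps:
B(t) = 89/98 + 5/t (B(t) = 5/t + 89*(1/98) = 5/t + 89/98 = 89/98 + 5/t)
(B(177) + 38138)*(10935 + 20314) = ((89/98 + 5/177) + 38138)*(10935 + 20314) = ((89/98 + 5*(1/177)) + 38138)*31249 = ((89/98 + 5/177) + 38138)*31249 = (16243/17346 + 38138)*31249 = (661557991/17346)*31249 = 20673025660759/17346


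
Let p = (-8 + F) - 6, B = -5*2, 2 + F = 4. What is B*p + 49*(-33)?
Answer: -1497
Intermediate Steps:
F = 2 (F = -2 + 4 = 2)
B = -10
p = -12 (p = (-8 + 2) - 6 = -6 - 6 = -12)
B*p + 49*(-33) = -10*(-12) + 49*(-33) = 120 - 1617 = -1497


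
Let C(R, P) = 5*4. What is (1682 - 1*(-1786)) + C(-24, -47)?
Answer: 3488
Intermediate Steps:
C(R, P) = 20
(1682 - 1*(-1786)) + C(-24, -47) = (1682 - 1*(-1786)) + 20 = (1682 + 1786) + 20 = 3468 + 20 = 3488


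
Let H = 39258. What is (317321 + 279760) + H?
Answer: 636339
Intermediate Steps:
(317321 + 279760) + H = (317321 + 279760) + 39258 = 597081 + 39258 = 636339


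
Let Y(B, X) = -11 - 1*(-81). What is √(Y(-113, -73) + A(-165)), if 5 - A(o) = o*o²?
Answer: 10*√44922 ≈ 2119.5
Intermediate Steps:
Y(B, X) = 70 (Y(B, X) = -11 + 81 = 70)
A(o) = 5 - o³ (A(o) = 5 - o*o² = 5 - o³)
√(Y(-113, -73) + A(-165)) = √(70 + (5 - 1*(-165)³)) = √(70 + (5 - 1*(-4492125))) = √(70 + (5 + 4492125)) = √(70 + 4492130) = √4492200 = 10*√44922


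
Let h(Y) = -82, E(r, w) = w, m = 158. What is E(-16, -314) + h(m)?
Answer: -396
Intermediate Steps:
E(-16, -314) + h(m) = -314 - 82 = -396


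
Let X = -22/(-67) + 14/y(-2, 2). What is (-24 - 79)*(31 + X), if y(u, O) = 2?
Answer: -264504/67 ≈ -3947.8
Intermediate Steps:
X = 491/67 (X = -22/(-67) + 14/2 = -22*(-1/67) + 14*(1/2) = 22/67 + 7 = 491/67 ≈ 7.3284)
(-24 - 79)*(31 + X) = (-24 - 79)*(31 + 491/67) = -103*2568/67 = -264504/67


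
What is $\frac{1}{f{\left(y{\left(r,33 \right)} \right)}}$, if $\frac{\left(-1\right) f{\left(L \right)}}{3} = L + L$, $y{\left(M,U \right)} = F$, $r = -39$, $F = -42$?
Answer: $\frac{1}{252} \approx 0.0039683$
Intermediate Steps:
$y{\left(M,U \right)} = -42$
$f{\left(L \right)} = - 6 L$ ($f{\left(L \right)} = - 3 \left(L + L\right) = - 3 \cdot 2 L = - 6 L$)
$\frac{1}{f{\left(y{\left(r,33 \right)} \right)}} = \frac{1}{\left(-6\right) \left(-42\right)} = \frac{1}{252}$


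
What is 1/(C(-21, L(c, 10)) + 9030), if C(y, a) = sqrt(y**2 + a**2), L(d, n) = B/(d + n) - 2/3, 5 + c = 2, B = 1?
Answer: 1991115/17979671149 - 21*sqrt(194602)/35959342298 ≈ 0.00011048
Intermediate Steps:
c = -3 (c = -5 + 2 = -3)
L(d, n) = -2/3 + 1/(d + n) (L(d, n) = 1/(d + n) - 2/3 = -2/3 + 1/(d + n))
C(y, a) = sqrt(a**2 + y**2)
1/(C(-21, L(c, 10)) + 9030) = 1/(sqrt(((3 - 2*(-3) - 2*10)/(3*(-3 + 10)))**2 + (-21)**2) + 9030) = 1/(sqrt(((1/3)*(3 + 6 - 20)/7)**2 + 441) + 9030) = 1/(sqrt(((1/3)*(1/7)*(-11))**2 + 441) + 9030) = 1/(sqrt((-11/21)**2 + 441) + 9030) = 1/(sqrt(121/441 + 441) + 9030) = 1/(sqrt(194602/441) + 9030) = 1/(sqrt(194602)/21 + 9030) = 1/(9030 + sqrt(194602)/21)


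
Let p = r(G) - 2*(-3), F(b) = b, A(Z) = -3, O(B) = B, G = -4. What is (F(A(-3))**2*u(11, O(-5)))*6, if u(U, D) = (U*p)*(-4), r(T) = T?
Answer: -4752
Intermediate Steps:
p = 2 (p = -4 - 2*(-3) = -4 + 6 = 2)
u(U, D) = -8*U (u(U, D) = (U*2)*(-4) = (2*U)*(-4) = -8*U)
(F(A(-3))**2*u(11, O(-5)))*6 = ((-3)**2*(-8*11))*6 = (9*(-88))*6 = -792*6 = -4752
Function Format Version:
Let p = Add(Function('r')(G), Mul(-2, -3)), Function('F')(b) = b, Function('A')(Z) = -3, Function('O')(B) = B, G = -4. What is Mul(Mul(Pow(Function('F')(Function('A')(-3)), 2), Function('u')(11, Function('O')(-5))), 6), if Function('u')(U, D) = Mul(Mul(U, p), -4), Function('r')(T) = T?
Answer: -4752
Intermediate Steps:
p = 2 (p = Add(-4, Mul(-2, -3)) = Add(-4, 6) = 2)
Function('u')(U, D) = Mul(-8, U) (Function('u')(U, D) = Mul(Mul(U, 2), -4) = Mul(Mul(2, U), -4) = Mul(-8, U))
Mul(Mul(Pow(Function('F')(Function('A')(-3)), 2), Function('u')(11, Function('O')(-5))), 6) = Mul(Mul(Pow(-3, 2), Mul(-8, 11)), 6) = Mul(Mul(9, -88), 6) = Mul(-792, 6) = -4752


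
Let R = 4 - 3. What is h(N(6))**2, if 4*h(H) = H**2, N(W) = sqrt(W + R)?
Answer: 49/16 ≈ 3.0625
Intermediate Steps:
R = 1
N(W) = sqrt(1 + W) (N(W) = sqrt(W + 1) = sqrt(1 + W))
h(H) = H**2/4
h(N(6))**2 = ((sqrt(1 + 6))**2/4)**2 = ((sqrt(7))**2/4)**2 = ((1/4)*7)**2 = (7/4)**2 = 49/16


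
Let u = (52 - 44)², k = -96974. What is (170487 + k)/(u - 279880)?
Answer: -73513/279816 ≈ -0.26272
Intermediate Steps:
u = 64 (u = 8² = 64)
(170487 + k)/(u - 279880) = (170487 - 96974)/(64 - 279880) = 73513/(-279816) = 73513*(-1/279816) = -73513/279816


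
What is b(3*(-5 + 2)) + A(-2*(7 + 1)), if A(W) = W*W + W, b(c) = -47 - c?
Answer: 202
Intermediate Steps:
A(W) = W + W² (A(W) = W² + W = W + W²)
b(3*(-5 + 2)) + A(-2*(7 + 1)) = (-47 - 3*(-5 + 2)) + (-2*(7 + 1))*(1 - 2*(7 + 1)) = (-47 - 3*(-3)) + (-2*8)*(1 - 2*8) = (-47 - 1*(-9)) - 16*(1 - 16) = (-47 + 9) - 16*(-15) = -38 + 240 = 202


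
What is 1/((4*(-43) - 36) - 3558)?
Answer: -1/3766 ≈ -0.00026553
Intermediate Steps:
1/((4*(-43) - 36) - 3558) = 1/((-172 - 36) - 3558) = 1/(-208 - 3558) = 1/(-3766) = -1/3766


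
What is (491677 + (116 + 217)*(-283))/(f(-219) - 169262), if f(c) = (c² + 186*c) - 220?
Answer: -397438/162255 ≈ -2.4495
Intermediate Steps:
f(c) = -220 + c² + 186*c
(491677 + (116 + 217)*(-283))/(f(-219) - 169262) = (491677 + (116 + 217)*(-283))/((-220 + (-219)² + 186*(-219)) - 169262) = (491677 + 333*(-283))/((-220 + 47961 - 40734) - 169262) = (491677 - 94239)/(7007 - 169262) = 397438/(-162255) = 397438*(-1/162255) = -397438/162255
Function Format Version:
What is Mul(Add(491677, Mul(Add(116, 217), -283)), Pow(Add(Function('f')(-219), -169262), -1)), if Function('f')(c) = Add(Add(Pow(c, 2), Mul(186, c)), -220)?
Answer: Rational(-397438, 162255) ≈ -2.4495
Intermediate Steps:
Function('f')(c) = Add(-220, Pow(c, 2), Mul(186, c))
Mul(Add(491677, Mul(Add(116, 217), -283)), Pow(Add(Function('f')(-219), -169262), -1)) = Mul(Add(491677, Mul(Add(116, 217), -283)), Pow(Add(Add(-220, Pow(-219, 2), Mul(186, -219)), -169262), -1)) = Mul(Add(491677, Mul(333, -283)), Pow(Add(Add(-220, 47961, -40734), -169262), -1)) = Mul(Add(491677, -94239), Pow(Add(7007, -169262), -1)) = Mul(397438, Pow(-162255, -1)) = Mul(397438, Rational(-1, 162255)) = Rational(-397438, 162255)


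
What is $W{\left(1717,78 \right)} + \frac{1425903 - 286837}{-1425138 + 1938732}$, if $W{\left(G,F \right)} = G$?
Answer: $\frac{441489982}{256797} \approx 1719.2$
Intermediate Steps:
$W{\left(1717,78 \right)} + \frac{1425903 - 286837}{-1425138 + 1938732} = 1717 + \frac{1425903 - 286837}{-1425138 + 1938732} = 1717 + \frac{1139066}{513594} = 1717 + 1139066 \cdot \frac{1}{513594} = 1717 + \frac{569533}{256797} = \frac{441489982}{256797}$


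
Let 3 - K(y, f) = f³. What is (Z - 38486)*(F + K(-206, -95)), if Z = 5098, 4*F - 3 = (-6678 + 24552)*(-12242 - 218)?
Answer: 1830334542175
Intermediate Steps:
K(y, f) = 3 - f³
F = -222710037/4 (F = ¾ + ((-6678 + 24552)*(-12242 - 218))/4 = ¾ + (17874*(-12460))/4 = ¾ + (¼)*(-222710040) = ¾ - 55677510 = -222710037/4 ≈ -5.5678e+7)
(Z - 38486)*(F + K(-206, -95)) = (5098 - 38486)*(-222710037/4 + (3 - 1*(-95)³)) = -33388*(-222710037/4 + (3 - 1*(-857375))) = -33388*(-222710037/4 + (3 + 857375)) = -33388*(-222710037/4 + 857378) = -33388*(-219280525/4) = 1830334542175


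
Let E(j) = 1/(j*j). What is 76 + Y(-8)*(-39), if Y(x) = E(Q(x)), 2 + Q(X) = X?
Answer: 7561/100 ≈ 75.610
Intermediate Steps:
Q(X) = -2 + X
E(j) = j**(-2)
Y(x) = (-2 + x)**(-2)
76 + Y(-8)*(-39) = 76 - 39/(-2 - 8)**2 = 76 - 39/(-10)**2 = 76 + (1/100)*(-39) = 76 - 39/100 = 7561/100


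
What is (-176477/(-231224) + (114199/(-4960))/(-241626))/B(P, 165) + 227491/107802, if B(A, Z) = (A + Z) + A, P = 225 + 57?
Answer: 45614708532338963419/21604890284646863040 ≈ 2.1113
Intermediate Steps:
P = 282
B(A, Z) = Z + 2*A
(-176477/(-231224) + (114199/(-4960))/(-241626))/B(P, 165) + 227491/107802 = (-176477/(-231224) + (114199/(-4960))/(-241626))/(165 + 2*282) + 227491/107802 = (-176477*(-1/231224) + (114199*(-1/4960))*(-1/241626))/(165 + 564) + 227491*(1/107802) = (25211/33032 - 114199/4960*(-1/241626))/729 + 227491/107802 = (25211/33032 + 114199/1198464960)*(1/729) + 227491/107802 = (3777284040991/4948461819840)*(1/729) + 227491/107802 = 3777284040991/3607428666663360 + 227491/107802 = 45614708532338963419/21604890284646863040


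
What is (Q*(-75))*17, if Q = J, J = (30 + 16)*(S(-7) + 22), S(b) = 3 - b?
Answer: -1876800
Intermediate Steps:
J = 1472 (J = (30 + 16)*((3 - 1*(-7)) + 22) = 46*((3 + 7) + 22) = 46*(10 + 22) = 46*32 = 1472)
Q = 1472
(Q*(-75))*17 = (1472*(-75))*17 = -110400*17 = -1876800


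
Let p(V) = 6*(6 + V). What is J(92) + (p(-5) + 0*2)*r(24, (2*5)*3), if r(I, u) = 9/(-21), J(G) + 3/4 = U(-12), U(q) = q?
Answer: -429/28 ≈ -15.321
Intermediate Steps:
p(V) = 36 + 6*V
J(G) = -51/4 (J(G) = -3/4 - 12 = -51/4)
r(I, u) = -3/7 (r(I, u) = 9*(-1/21) = -3/7)
J(92) + (p(-5) + 0*2)*r(24, (2*5)*3) = -51/4 + ((36 + 6*(-5)) + 0*2)*(-3/7) = -51/4 + ((36 - 30) + 0)*(-3/7) = -51/4 + (6 + 0)*(-3/7) = -51/4 + 6*(-3/7) = -51/4 - 18/7 = -429/28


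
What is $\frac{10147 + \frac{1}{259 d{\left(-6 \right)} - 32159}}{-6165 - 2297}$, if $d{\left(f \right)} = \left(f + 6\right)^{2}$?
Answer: $- \frac{163158686}{136064729} \approx -1.1991$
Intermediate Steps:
$d{\left(f \right)} = \left(6 + f\right)^{2}$
$\frac{10147 + \frac{1}{259 d{\left(-6 \right)} - 32159}}{-6165 - 2297} = \frac{10147 + \frac{1}{259 \left(6 - 6\right)^{2} - 32159}}{-6165 - 2297} = \frac{10147 + \frac{1}{259 \cdot 0^{2} - 32159}}{-8462} = \left(10147 + \frac{1}{259 \cdot 0 - 32159}\right) \left(- \frac{1}{8462}\right) = \left(10147 + \frac{1}{0 - 32159}\right) \left(- \frac{1}{8462}\right) = \left(10147 + \frac{1}{-32159}\right) \left(- \frac{1}{8462}\right) = \left(10147 - \frac{1}{32159}\right) \left(- \frac{1}{8462}\right) = \frac{326317372}{32159} \left(- \frac{1}{8462}\right) = - \frac{163158686}{136064729}$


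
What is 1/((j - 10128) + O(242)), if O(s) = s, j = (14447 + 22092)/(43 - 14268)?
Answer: -14225/140664889 ≈ -0.00010113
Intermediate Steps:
j = -36539/14225 (j = 36539/(-14225) = 36539*(-1/14225) = -36539/14225 ≈ -2.5686)
1/((j - 10128) + O(242)) = 1/((-36539/14225 - 10128) + 242) = 1/(-144107339/14225 + 242) = 1/(-140664889/14225) = -14225/140664889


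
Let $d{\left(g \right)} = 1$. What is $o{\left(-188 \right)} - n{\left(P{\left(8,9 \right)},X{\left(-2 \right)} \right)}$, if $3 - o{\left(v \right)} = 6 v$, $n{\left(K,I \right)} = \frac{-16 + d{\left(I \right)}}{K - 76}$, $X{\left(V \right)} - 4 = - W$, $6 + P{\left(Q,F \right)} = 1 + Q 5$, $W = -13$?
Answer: $\frac{46356}{41} \approx 1130.6$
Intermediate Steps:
$P{\left(Q,F \right)} = -5 + 5 Q$ ($P{\left(Q,F \right)} = -6 + \left(1 + Q 5\right) = -6 + \left(1 + 5 Q\right) = -5 + 5 Q$)
$X{\left(V \right)} = 17$ ($X{\left(V \right)} = 4 - -13 = 4 + 13 = 17$)
$n{\left(K,I \right)} = - \frac{15}{-76 + K}$ ($n{\left(K,I \right)} = \frac{-16 + 1}{K - 76} = - \frac{15}{-76 + K}$)
$o{\left(v \right)} = 3 - 6 v$
$o{\left(-188 \right)} - n{\left(P{\left(8,9 \right)},X{\left(-2 \right)} \right)} = \left(3 - -1128\right) - - \frac{15}{-76 + \left(-5 + 5 \cdot 8\right)} = \left(3 + 1128\right) - - \frac{15}{-76 + \left(-5 + 40\right)} = 1131 - - \frac{15}{-76 + 35} = 1131 - - \frac{15}{-41} = 1131 - \left(-15\right) \left(- \frac{1}{41}\right) = 1131 - \frac{15}{41} = \frac{46356}{41}$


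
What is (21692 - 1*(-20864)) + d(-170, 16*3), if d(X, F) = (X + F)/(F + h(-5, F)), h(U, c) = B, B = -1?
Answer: 2000010/47 ≈ 42553.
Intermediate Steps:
h(U, c) = -1
d(X, F) = (F + X)/(-1 + F) (d(X, F) = (X + F)/(F - 1) = (F + X)/(-1 + F))
(21692 - 1*(-20864)) + d(-170, 16*3) = (21692 - 1*(-20864)) + (16*3 - 170)/(-1 + 16*3) = (21692 + 20864) + (48 - 170)/(-1 + 48) = 42556 - 122/47 = 2000010/47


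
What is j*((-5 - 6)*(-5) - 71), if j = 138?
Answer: -2208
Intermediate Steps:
j*((-5 - 6)*(-5) - 71) = 138*((-5 - 6)*(-5) - 71) = 138*(-11*(-5) - 71) = 138*(55 - 71) = 138*(-16) = -2208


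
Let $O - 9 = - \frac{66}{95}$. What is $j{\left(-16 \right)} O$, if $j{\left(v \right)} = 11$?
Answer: $\frac{8679}{95} \approx 91.358$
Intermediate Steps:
$O = \frac{789}{95}$ ($O = 9 - \frac{66}{95} = \frac{789}{95} \approx 8.3053$)
$j{\left(-16 \right)} O = 11 \cdot \frac{789}{95} = \frac{8679}{95}$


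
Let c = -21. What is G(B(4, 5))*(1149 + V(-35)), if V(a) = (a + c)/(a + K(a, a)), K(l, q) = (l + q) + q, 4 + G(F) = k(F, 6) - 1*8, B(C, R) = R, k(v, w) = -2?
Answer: -80458/5 ≈ -16092.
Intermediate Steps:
G(F) = -14 (G(F) = -4 + (-2 - 1*8) = -4 + (-2 - 8) = -4 - 10 = -14)
K(l, q) = l + 2*q
V(a) = (-21 + a)/(4*a) (V(a) = (a - 21)/(a + (a + 2*a)) = (-21 + a)/(a + 3*a) = (-21 + a)/((4*a)) = (-21 + a)*(1/(4*a)) = (-21 + a)/(4*a))
G(B(4, 5))*(1149 + V(-35)) = -14*(1149 + (¼)*(-21 - 35)/(-35)) = -14*(1149 + (¼)*(-1/35)*(-56)) = -14*(1149 + ⅖) = -14*5747/5 = -80458/5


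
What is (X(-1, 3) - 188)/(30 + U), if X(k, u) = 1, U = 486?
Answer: -187/516 ≈ -0.36240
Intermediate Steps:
(X(-1, 3) - 188)/(30 + U) = (1 - 188)/(30 + 486) = -187/516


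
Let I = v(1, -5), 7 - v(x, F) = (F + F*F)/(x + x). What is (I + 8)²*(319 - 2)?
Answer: 7925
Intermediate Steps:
v(x, F) = 7 - (F + F²)/(2*x) (v(x, F) = 7 - (F + F*F)/(x + x) = 7 - (F + F²)/(2*x))
I = -3 (I = (½)*(-1*(-5) - 1*(-5)² + 14*1)/1 = (½)*1*(5 - 1*25 + 14) = (½)*1*(5 - 25 + 14) = (½)*1*(-6) = -3)
(I + 8)²*(319 - 2) = (-3 + 8)²*(319 - 2) = 5²*317 = 25*317 = 7925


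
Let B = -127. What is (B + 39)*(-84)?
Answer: 7392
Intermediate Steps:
(B + 39)*(-84) = (-127 + 39)*(-84) = -88*(-84) = 7392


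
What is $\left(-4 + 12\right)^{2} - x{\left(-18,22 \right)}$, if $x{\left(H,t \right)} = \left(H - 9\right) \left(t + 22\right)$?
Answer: $1252$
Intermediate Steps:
$x{\left(H,t \right)} = \left(-9 + H\right) \left(22 + t\right)$
$\left(-4 + 12\right)^{2} - x{\left(-18,22 \right)} = \left(-4 + 12\right)^{2} - \left(-198 - 198 + 22 \left(-18\right) - 396\right) = 8^{2} - \left(-198 - 198 - 396 - 396\right) = 64 - -1188 = 64 + 1188 = 1252$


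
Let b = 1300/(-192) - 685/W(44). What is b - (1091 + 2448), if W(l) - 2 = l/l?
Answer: -181157/48 ≈ -3774.1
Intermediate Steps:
W(l) = 3 (W(l) = 2 + l/l = 2 + 1 = 3)
b = -11285/48 (b = 1300/(-192) - 685/3 = 1300*(-1/192) - 685*⅓ = -325/48 - 685/3 = -11285/48 ≈ -235.10)
b - (1091 + 2448) = -11285/48 - (1091 + 2448) = -11285/48 - 1*3539 = -11285/48 - 3539 = -181157/48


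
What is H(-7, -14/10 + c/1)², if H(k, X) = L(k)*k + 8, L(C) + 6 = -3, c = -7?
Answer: 5041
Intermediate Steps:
L(C) = -9 (L(C) = -6 - 3 = -9)
H(k, X) = 8 - 9*k (H(k, X) = -9*k + 8 = 8 - 9*k)
H(-7, -14/10 + c/1)² = (8 - 9*(-7))² = (8 + 63)² = 71² = 5041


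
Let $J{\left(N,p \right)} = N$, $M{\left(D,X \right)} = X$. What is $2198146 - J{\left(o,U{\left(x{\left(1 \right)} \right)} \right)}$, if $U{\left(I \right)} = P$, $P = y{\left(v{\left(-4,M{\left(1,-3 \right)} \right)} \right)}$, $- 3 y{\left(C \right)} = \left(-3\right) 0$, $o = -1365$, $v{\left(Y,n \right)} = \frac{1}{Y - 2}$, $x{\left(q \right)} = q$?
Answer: $2199511$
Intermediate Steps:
$v{\left(Y,n \right)} = \frac{1}{-2 + Y}$
$y{\left(C \right)} = 0$ ($y{\left(C \right)} = - \frac{\left(-3\right) 0}{3} = \left(- \frac{1}{3}\right) 0 = 0$)
$P = 0$
$U{\left(I \right)} = 0$
$2198146 - J{\left(o,U{\left(x{\left(1 \right)} \right)} \right)} = 2198146 - -1365 = 2198146 + 1365 = 2199511$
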